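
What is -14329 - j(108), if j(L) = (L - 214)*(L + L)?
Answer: 8567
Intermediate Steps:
j(L) = 2*L*(-214 + L) (j(L) = (-214 + L)*(2*L) = 2*L*(-214 + L))
-14329 - j(108) = -14329 - 2*108*(-214 + 108) = -14329 - 2*108*(-106) = -14329 - 1*(-22896) = -14329 + 22896 = 8567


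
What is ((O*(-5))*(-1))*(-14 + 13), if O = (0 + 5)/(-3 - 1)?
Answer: 25/4 ≈ 6.2500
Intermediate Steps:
O = -5/4 (O = 5/(-4) = 5*(-1/4) = -5/4 ≈ -1.2500)
((O*(-5))*(-1))*(-14 + 13) = (-5/4*(-5)*(-1))*(-14 + 13) = ((25/4)*(-1))*(-1) = -25/4*(-1) = 25/4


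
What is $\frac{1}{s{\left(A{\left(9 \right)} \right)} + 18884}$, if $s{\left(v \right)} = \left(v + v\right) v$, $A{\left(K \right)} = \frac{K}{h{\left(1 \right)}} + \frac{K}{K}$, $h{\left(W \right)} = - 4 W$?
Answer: $\frac{8}{151097} \approx 5.2946 \cdot 10^{-5}$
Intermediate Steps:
$A{\left(K \right)} = 1 - \frac{K}{4}$ ($A{\left(K \right)} = \frac{K}{\left(-4\right) 1} + \frac{K}{K} = \frac{K}{-4} + 1 = K \left(- \frac{1}{4}\right) + 1 = - \frac{K}{4} + 1 = 1 - \frac{K}{4}$)
$s{\left(v \right)} = 2 v^{2}$ ($s{\left(v \right)} = 2 v v = 2 v^{2}$)
$\frac{1}{s{\left(A{\left(9 \right)} \right)} + 18884} = \frac{1}{2 \left(1 - \frac{9}{4}\right)^{2} + 18884} = \frac{1}{2 \left(- \frac{5}{4}\right)^{2} + 18884} = \frac{1}{2 \cdot \frac{25}{16} + 18884} = \frac{1}{\frac{25}{8} + 18884} = \frac{1}{\frac{151097}{8}} = \frac{8}{151097}$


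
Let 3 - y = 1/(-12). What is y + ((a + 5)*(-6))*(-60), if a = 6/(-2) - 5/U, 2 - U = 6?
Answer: 14077/12 ≈ 1173.1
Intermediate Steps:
U = -4 (U = 2 - 1*6 = 2 - 6 = -4)
y = 37/12 (y = 3 - 1/(-12) = 3 - 1*(-1/12) = 3 + 1/12 = 37/12 ≈ 3.0833)
a = -7/4 (a = 6/(-2) - 5/(-4) = 6*(-1/2) - 5*(-1/4) = -3 + 5/4 = -7/4 ≈ -1.7500)
y + ((a + 5)*(-6))*(-60) = 37/12 + ((-7/4 + 5)*(-6))*(-60) = 37/12 + ((13/4)*(-6))*(-60) = 37/12 - 39/2*(-60) = 37/12 + 1170 = 14077/12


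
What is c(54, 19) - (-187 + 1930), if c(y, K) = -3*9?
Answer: -1770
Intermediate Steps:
c(y, K) = -27
c(54, 19) - (-187 + 1930) = -27 - (-187 + 1930) = -27 - 1*1743 = -27 - 1743 = -1770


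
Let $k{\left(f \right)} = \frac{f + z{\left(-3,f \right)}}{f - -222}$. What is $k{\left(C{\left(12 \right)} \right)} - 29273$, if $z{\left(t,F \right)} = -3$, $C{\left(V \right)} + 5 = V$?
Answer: $- \frac{6703513}{229} \approx -29273.0$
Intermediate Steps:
$C{\left(V \right)} = -5 + V$
$k{\left(f \right)} = \frac{-3 + f}{222 + f}$ ($k{\left(f \right)} = \frac{f - 3}{f - -222} = \frac{-3 + f}{f + 222} = \frac{-3 + f}{222 + f}$)
$k{\left(C{\left(12 \right)} \right)} - 29273 = \frac{-3 + \left(-5 + 12\right)}{222 + \left(-5 + 12\right)} - 29273 = \frac{-3 + 7}{222 + 7} - 29273 = \frac{1}{229} \cdot 4 - 29273 = \frac{4}{229} - 29273 = - \frac{6703513}{229}$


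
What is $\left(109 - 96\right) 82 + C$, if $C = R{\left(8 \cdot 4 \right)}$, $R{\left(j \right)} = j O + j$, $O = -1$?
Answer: $1066$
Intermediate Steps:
$R{\left(j \right)} = 0$ ($R{\left(j \right)} = j \left(-1\right) + j = - j + j = 0$)
$C = 0$
$\left(109 - 96\right) 82 + C = \left(109 - 96\right) 82 + 0 = 13 \cdot 82 + 0 = 1066 + 0 = 1066$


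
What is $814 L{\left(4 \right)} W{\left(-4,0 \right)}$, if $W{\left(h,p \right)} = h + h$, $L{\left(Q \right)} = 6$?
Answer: $-39072$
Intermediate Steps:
$W{\left(h,p \right)} = 2 h$
$814 L{\left(4 \right)} W{\left(-4,0 \right)} = 814 \cdot 6 \cdot 2 \left(-4\right) = 814 \cdot 6 \left(-8\right) = 814 \left(-48\right) = -39072$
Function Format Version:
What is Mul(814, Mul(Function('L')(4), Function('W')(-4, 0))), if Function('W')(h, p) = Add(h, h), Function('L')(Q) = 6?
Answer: -39072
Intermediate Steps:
Function('W')(h, p) = Mul(2, h)
Mul(814, Mul(Function('L')(4), Function('W')(-4, 0))) = Mul(814, Mul(6, Mul(2, -4))) = Mul(814, Mul(6, -8)) = Mul(814, -48) = -39072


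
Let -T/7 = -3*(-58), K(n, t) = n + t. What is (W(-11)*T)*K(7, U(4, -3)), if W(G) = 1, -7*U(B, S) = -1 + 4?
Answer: -8004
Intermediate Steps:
U(B, S) = -3/7 (U(B, S) = -(-1 + 4)/7 = -⅐*3 = -3/7)
T = -1218 (T = -(-21)*(-58) = -7*174 = -1218)
(W(-11)*T)*K(7, U(4, -3)) = (1*(-1218))*(7 - 3/7) = -1218*46/7 = -8004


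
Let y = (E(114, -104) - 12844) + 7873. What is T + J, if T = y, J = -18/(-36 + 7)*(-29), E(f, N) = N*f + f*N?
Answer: -28701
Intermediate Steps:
E(f, N) = 2*N*f (E(f, N) = N*f + N*f = 2*N*f)
J = -18 (J = -18/(-29)*(-29) = -18*(-1/29)*(-29) = (18/29)*(-29) = -18)
y = -28683 (y = (2*(-104)*114 - 12844) + 7873 = (-23712 - 12844) + 7873 = -36556 + 7873 = -28683)
T = -28683
T + J = -28683 - 18 = -28701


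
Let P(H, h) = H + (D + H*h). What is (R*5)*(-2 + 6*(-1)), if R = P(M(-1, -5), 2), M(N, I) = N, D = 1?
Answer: 80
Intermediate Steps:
P(H, h) = 1 + H + H*h (P(H, h) = H + (1 + H*h) = 1 + H + H*h)
R = -2 (R = 1 - 1 - 1*2 = 1 - 1 - 2 = -2)
(R*5)*(-2 + 6*(-1)) = (-2*5)*(-2 + 6*(-1)) = -10*(-2 - 6) = -10*(-8) = 80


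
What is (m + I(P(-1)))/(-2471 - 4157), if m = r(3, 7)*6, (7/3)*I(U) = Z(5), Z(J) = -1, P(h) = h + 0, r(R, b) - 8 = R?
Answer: -459/46396 ≈ -0.0098931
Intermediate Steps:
r(R, b) = 8 + R
P(h) = h
I(U) = -3/7 (I(U) = (3/7)*(-1) = -3/7)
m = 66 (m = (8 + 3)*6 = 11*6 = 66)
(m + I(P(-1)))/(-2471 - 4157) = (66 - 3/7)/(-2471 - 4157) = (459/7)/(-6628) = (459/7)*(-1/6628) = -459/46396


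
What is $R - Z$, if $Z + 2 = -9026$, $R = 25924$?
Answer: $34952$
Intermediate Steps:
$Z = -9028$ ($Z = -2 - 9026 = -9028$)
$R - Z = 25924 - -9028 = 25924 + 9028 = 34952$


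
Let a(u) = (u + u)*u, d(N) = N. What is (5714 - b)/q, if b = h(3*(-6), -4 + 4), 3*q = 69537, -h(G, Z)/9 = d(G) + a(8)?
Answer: 6704/23179 ≈ 0.28923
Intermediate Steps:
a(u) = 2*u² (a(u) = (2*u)*u = 2*u²)
h(G, Z) = -1152 - 9*G (h(G, Z) = -9*(G + 2*8²) = -9*(G + 2*64) = -9*(G + 128) = -9*(128 + G) = -1152 - 9*G)
q = 23179 (q = (⅓)*69537 = 23179)
b = -990 (b = -1152 - 27*(-6) = -1152 - 9*(-18) = -1152 + 162 = -990)
(5714 - b)/q = (5714 - 1*(-990))/23179 = (5714 + 990)*(1/23179) = 6704*(1/23179) = 6704/23179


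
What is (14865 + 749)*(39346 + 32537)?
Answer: 1122381162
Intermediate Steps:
(14865 + 749)*(39346 + 32537) = 15614*71883 = 1122381162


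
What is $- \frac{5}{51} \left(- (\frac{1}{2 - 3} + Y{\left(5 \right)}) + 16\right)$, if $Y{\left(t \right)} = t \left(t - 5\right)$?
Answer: $- \frac{5}{3} \approx -1.6667$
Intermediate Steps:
$Y{\left(t \right)} = t \left(-5 + t\right)$
$- \frac{5}{51} \left(- (\frac{1}{2 - 3} + Y{\left(5 \right)}) + 16\right) = - \frac{5}{51} \left(- (\frac{1}{2 - 3} + 5 \left(-5 + 5\right)) + 16\right) = \left(-5\right) \frac{1}{51} \left(- (\frac{1}{-1} + 5 \cdot 0) + 16\right) = - \frac{5 \left(- (-1 + 0) + 16\right)}{51} = - \frac{5 \left(\left(-1\right) \left(-1\right) + 16\right)}{51} = - \frac{5 \left(1 + 16\right)}{51} = \left(- \frac{5}{51}\right) 17 = - \frac{5}{3}$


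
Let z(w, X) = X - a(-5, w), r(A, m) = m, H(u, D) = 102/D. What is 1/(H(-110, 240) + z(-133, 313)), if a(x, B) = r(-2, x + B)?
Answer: 40/18057 ≈ 0.0022152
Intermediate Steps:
a(x, B) = B + x (a(x, B) = x + B = B + x)
z(w, X) = 5 + X - w (z(w, X) = X - (w - 5) = X - (-5 + w) = X + (5 - w) = 5 + X - w)
1/(H(-110, 240) + z(-133, 313)) = 1/(102/240 + (5 + 313 - 1*(-133))) = 1/(102*(1/240) + (5 + 313 + 133)) = 1/(17/40 + 451) = 1/(18057/40) = 40/18057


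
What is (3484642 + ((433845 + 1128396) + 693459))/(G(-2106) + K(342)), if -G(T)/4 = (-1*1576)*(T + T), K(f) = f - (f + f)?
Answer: -2870171/13276395 ≈ -0.21619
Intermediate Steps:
K(f) = -f (K(f) = f - 2*f = -f)
G(T) = 12608*T (G(T) = -4*(-1*1576)*(T + T) = -(-6304)*2*T = -(-12608)*T = 12608*T)
(3484642 + ((433845 + 1128396) + 693459))/(G(-2106) + K(342)) = (3484642 + ((433845 + 1128396) + 693459))/(12608*(-2106) - 1*342) = (3484642 + (1562241 + 693459))/(-26552448 - 342) = (3484642 + 2255700)/(-26552790) = 5740342*(-1/26552790) = -2870171/13276395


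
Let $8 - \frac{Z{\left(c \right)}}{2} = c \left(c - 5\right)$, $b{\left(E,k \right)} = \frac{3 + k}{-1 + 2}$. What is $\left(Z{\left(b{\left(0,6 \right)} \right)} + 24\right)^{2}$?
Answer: $1024$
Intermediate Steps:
$b{\left(E,k \right)} = 3 + k$ ($b{\left(E,k \right)} = \frac{3 + k}{1} = \left(3 + k\right) 1 = 3 + k$)
$Z{\left(c \right)} = 16 - 2 c \left(-5 + c\right)$ ($Z{\left(c \right)} = 16 - 2 c \left(c - 5\right) = 16 - 2 c \left(-5 + c\right)$)
$\left(Z{\left(b{\left(0,6 \right)} \right)} + 24\right)^{2} = \left(\left(16 - 2 \left(3 + 6\right)^{2} + 10 \left(3 + 6\right)\right) + 24\right)^{2} = \left(\left(16 - 2 \cdot 9^{2} + 10 \cdot 9\right) + 24\right)^{2} = \left(\left(16 - 162 + 90\right) + 24\right)^{2} = \left(-56 + 24\right)^{2} = \left(-32\right)^{2} = 1024$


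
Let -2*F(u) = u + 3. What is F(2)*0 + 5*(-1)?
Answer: -5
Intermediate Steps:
F(u) = -3/2 - u/2 (F(u) = -(u + 3)/2 = -(3 + u)/2 = -3/2 - u/2)
F(2)*0 + 5*(-1) = (-3/2 - ½*2)*0 + 5*(-1) = (-3/2 - 1)*0 - 5 = -5/2*0 - 5 = 0 - 5 = -5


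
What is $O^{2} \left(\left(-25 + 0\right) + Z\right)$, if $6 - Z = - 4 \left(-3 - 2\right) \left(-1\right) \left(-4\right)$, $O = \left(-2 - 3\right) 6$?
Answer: $-89100$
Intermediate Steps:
$O = -30$ ($O = \left(-5\right) 6 = -30$)
$Z = -74$ ($Z = 6 - - 4 \left(-3 - 2\right) \left(-1\right) \left(-4\right) = 6 - \left(-4\right) \left(-5\right) \left(-1\right) \left(-4\right) = 6 - 20 \left(-1\right) \left(-4\right) = 6 - \left(-20\right) \left(-4\right) = 6 - 80 = -74$)
$O^{2} \left(\left(-25 + 0\right) + Z\right) = \left(-30\right)^{2} \left(\left(-25 + 0\right) - 74\right) = 900 \left(-25 - 74\right) = 900 \left(-99\right) = -89100$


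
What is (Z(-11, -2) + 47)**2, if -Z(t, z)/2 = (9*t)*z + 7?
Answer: 131769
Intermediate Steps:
Z(t, z) = -14 - 18*t*z (Z(t, z) = -2*((9*t)*z + 7) = -2*(9*t*z + 7) = -2*(7 + 9*t*z) = -14 - 18*t*z)
(Z(-11, -2) + 47)**2 = ((-14 - 18*(-11)*(-2)) + 47)**2 = ((-14 - 396) + 47)**2 = (-410 + 47)**2 = (-363)**2 = 131769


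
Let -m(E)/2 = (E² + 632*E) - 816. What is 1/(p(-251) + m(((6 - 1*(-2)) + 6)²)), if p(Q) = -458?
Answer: -1/323402 ≈ -3.0921e-6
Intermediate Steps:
m(E) = 1632 - 1264*E - 2*E² (m(E) = -2*((E² + 632*E) - 816) = -2*(-816 + E² + 632*E) = 1632 - 1264*E - 2*E²)
1/(p(-251) + m(((6 - 1*(-2)) + 6)²)) = 1/(-458 + (1632 - 1264*((6 - 1*(-2)) + 6)² - 2*((6 - 1*(-2)) + 6)⁴)) = 1/(-458 + (1632 - 1264*((6 + 2) + 6)² - 2*((6 + 2) + 6)⁴)) = 1/(-458 + (1632 - 1264*(8 + 6)² - 2*(8 + 6)⁴)) = 1/(-458 + (1632 - 1264*14² - 2*(14²)²)) = 1/(-458 + (1632 - 1264*196 - 2*196²)) = 1/(-458 + (1632 - 247744 - 2*38416)) = 1/(-458 + (1632 - 247744 - 76832)) = 1/(-458 - 322944) = 1/(-323402) = -1/323402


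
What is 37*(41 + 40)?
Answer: 2997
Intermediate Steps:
37*(41 + 40) = 37*81 = 2997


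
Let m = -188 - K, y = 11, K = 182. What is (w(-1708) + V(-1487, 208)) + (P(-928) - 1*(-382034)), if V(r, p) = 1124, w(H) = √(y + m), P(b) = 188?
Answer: 383346 + I*√359 ≈ 3.8335e+5 + 18.947*I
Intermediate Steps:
m = -370 (m = -188 - 1*182 = -188 - 182 = -370)
w(H) = I*√359 (w(H) = √(11 - 370) = √(-359) = I*√359)
(w(-1708) + V(-1487, 208)) + (P(-928) - 1*(-382034)) = (I*√359 + 1124) + (188 - 1*(-382034)) = (1124 + I*√359) + (188 + 382034) = (1124 + I*√359) + 382222 = 383346 + I*√359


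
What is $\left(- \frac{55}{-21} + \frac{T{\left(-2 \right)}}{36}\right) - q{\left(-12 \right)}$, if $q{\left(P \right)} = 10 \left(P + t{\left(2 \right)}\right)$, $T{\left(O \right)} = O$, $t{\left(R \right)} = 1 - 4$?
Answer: $\frac{19223}{126} \approx 152.56$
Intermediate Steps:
$t{\left(R \right)} = -3$
$q{\left(P \right)} = -30 + 10 P$ ($q{\left(P \right)} = 10 \left(P - 3\right) = 10 \left(-3 + P\right) = -30 + 10 P$)
$\left(- \frac{55}{-21} + \frac{T{\left(-2 \right)}}{36}\right) - q{\left(-12 \right)} = \left(- \frac{55}{-21} - \frac{2}{36}\right) - \left(-30 + 10 \left(-12\right)\right) = \left(\left(-55\right) \left(- \frac{1}{21}\right) - \frac{1}{18}\right) - \left(-30 - 120\right) = \left(\frac{55}{21} - \frac{1}{18}\right) - -150 = \frac{323}{126} + 150 = \frac{19223}{126}$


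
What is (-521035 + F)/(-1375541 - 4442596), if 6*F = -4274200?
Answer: 3700205/17454411 ≈ 0.21199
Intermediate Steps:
F = -2137100/3 (F = (⅙)*(-4274200) = -2137100/3 ≈ -7.1237e+5)
(-521035 + F)/(-1375541 - 4442596) = (-521035 - 2137100/3)/(-1375541 - 4442596) = -3700205/3/(-5818137) = -3700205/3*(-1/5818137) = 3700205/17454411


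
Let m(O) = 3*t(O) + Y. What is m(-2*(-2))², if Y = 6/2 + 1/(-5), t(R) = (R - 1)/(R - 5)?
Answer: 961/25 ≈ 38.440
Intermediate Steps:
t(R) = (-1 + R)/(-5 + R)
Y = 14/5 (Y = 6*(½) + 1*(-⅕) = 3 - ⅕ = 14/5 ≈ 2.8000)
m(O) = 14/5 + 3*(-1 + O)/(-5 + O) (m(O) = 3*((-1 + O)/(-5 + O)) + 14/5 = 3*(-1 + O)/(-5 + O) + 14/5 = 14/5 + 3*(-1 + O)/(-5 + O))
m(-2*(-2))² = ((-85 + 29*(-2*(-2)))/(5*(-5 - 2*(-2))))² = ((-85 + 29*4)/(5*(-5 + 4)))² = ((⅕)*(-85 + 116)/(-1))² = ((⅕)*(-1)*31)² = (-31/5)² = 961/25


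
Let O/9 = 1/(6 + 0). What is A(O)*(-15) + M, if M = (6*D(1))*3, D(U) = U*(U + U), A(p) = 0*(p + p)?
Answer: 36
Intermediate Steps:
O = 3/2 (O = 9/(6 + 0) = 9/6 = 9*(⅙) = 3/2 ≈ 1.5000)
A(p) = 0 (A(p) = 0*(2*p) = 0)
D(U) = 2*U² (D(U) = U*(2*U) = 2*U²)
M = 36 (M = (6*(2*1²))*3 = (6*(2*1))*3 = (6*2)*3 = 12*3 = 36)
A(O)*(-15) + M = 0*(-15) + 36 = 0 + 36 = 36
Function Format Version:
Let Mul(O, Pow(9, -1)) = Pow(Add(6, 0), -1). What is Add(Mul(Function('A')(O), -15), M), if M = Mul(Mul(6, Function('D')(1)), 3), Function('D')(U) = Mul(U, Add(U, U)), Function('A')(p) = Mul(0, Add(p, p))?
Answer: 36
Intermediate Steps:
O = Rational(3, 2) (O = Mul(9, Pow(Add(6, 0), -1)) = Mul(9, Pow(6, -1)) = Mul(9, Rational(1, 6)) = Rational(3, 2) ≈ 1.5000)
Function('A')(p) = 0 (Function('A')(p) = Mul(0, Mul(2, p)) = 0)
Function('D')(U) = Mul(2, Pow(U, 2)) (Function('D')(U) = Mul(U, Mul(2, U)) = Mul(2, Pow(U, 2)))
M = 36 (M = Mul(Mul(6, Mul(2, Pow(1, 2))), 3) = Mul(Mul(6, Mul(2, 1)), 3) = Mul(Mul(6, 2), 3) = Mul(12, 3) = 36)
Add(Mul(Function('A')(O), -15), M) = Add(Mul(0, -15), 36) = Add(0, 36) = 36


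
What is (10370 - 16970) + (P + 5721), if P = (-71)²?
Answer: 4162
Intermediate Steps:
P = 5041
(10370 - 16970) + (P + 5721) = (10370 - 16970) + (5041 + 5721) = -6600 + 10762 = 4162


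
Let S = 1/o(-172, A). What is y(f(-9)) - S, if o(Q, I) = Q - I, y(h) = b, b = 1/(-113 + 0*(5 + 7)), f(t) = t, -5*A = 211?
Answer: -84/73337 ≈ -0.0011454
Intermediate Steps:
A = -211/5 (A = -⅕*211 = -211/5 ≈ -42.200)
b = -1/113 (b = 1/(-113 + 0*12) = 1/(-113 + 0) = 1/(-113) = -1/113 ≈ -0.0088496)
y(h) = -1/113
S = -5/649 (S = 1/(-172 - 1*(-211/5)) = 1/(-172 + 211/5) = 1/(-649/5) = -5/649 ≈ -0.0077042)
y(f(-9)) - S = -1/113 - 1*(-5/649) = -1/113 + 5/649 = -84/73337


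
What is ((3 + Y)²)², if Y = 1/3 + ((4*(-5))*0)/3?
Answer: 10000/81 ≈ 123.46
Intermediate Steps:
Y = ⅓ (Y = 1*(⅓) - 20*0*(⅓) = ⅓ + 0*(⅓) = ⅓ + 0 = ⅓ ≈ 0.33333)
((3 + Y)²)² = ((3 + ⅓)²)² = ((10/3)²)² = (100/9)² = 10000/81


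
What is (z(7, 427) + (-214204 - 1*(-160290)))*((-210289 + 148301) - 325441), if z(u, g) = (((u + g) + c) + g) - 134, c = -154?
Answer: 20665850289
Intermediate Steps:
z(u, g) = -288 + u + 2*g (z(u, g) = (((u + g) - 154) + g) - 134 = (((g + u) - 154) + g) - 134 = ((-154 + g + u) + g) - 134 = (-154 + u + 2*g) - 134 = -288 + u + 2*g)
(z(7, 427) + (-214204 - 1*(-160290)))*((-210289 + 148301) - 325441) = ((-288 + 7 + 2*427) + (-214204 - 1*(-160290)))*((-210289 + 148301) - 325441) = ((-288 + 7 + 854) + (-214204 + 160290))*(-61988 - 325441) = (573 - 53914)*(-387429) = -53341*(-387429) = 20665850289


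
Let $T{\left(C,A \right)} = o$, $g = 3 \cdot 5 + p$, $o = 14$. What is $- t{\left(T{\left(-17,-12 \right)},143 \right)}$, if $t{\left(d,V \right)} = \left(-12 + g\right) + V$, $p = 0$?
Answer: $-146$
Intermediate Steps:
$g = 15$ ($g = 3 \cdot 5 + 0 = 15 + 0 = 15$)
$T{\left(C,A \right)} = 14$
$t{\left(d,V \right)} = 3 + V$ ($t{\left(d,V \right)} = \left(-12 + 15\right) + V = 3 + V$)
$- t{\left(T{\left(-17,-12 \right)},143 \right)} = - (3 + 143) = \left(-1\right) 146 = -146$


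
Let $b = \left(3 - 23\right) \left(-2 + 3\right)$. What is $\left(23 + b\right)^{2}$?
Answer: $9$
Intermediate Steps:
$b = -20$ ($b = \left(-20\right) 1 = -20$)
$\left(23 + b\right)^{2} = \left(23 - 20\right)^{2} = 3^{2} = 9$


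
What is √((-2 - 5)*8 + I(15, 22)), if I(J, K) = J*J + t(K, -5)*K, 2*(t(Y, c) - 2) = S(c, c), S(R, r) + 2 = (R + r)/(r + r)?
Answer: √202 ≈ 14.213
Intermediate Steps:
S(R, r) = -2 + (R + r)/(2*r) (S(R, r) = -2 + (R + r)/(r + r) = -2 + (R + r)/((2*r)) = -2 + (R + r)*(1/(2*r)) = -2 + (R + r)/(2*r))
t(Y, c) = 3/2 (t(Y, c) = 2 + ((c - 3*c)/(2*c))/2 = 2 + ((-2*c)/(2*c))/2 = 2 + (½)*(-1) = 2 - ½ = 3/2)
I(J, K) = J² + 3*K/2 (I(J, K) = J*J + 3*K/2 = J² + 3*K/2)
√((-2 - 5)*8 + I(15, 22)) = √((-2 - 5)*8 + (15² + (3/2)*22)) = √(-7*8 + (225 + 33)) = √(-56 + 258) = √202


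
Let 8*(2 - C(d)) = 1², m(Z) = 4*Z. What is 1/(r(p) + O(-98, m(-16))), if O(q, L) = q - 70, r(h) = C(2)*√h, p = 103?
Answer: -3584/594387 - 40*√103/594387 ≈ -0.0067127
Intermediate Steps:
C(d) = 15/8 (C(d) = 2 - ⅛*1² = 2 - ⅛*1 = 2 - ⅛ = 15/8)
r(h) = 15*√h/8
O(q, L) = -70 + q
1/(r(p) + O(-98, m(-16))) = 1/(15*√103/8 + (-70 - 98)) = 1/(15*√103/8 - 168) = 1/(-168 + 15*√103/8)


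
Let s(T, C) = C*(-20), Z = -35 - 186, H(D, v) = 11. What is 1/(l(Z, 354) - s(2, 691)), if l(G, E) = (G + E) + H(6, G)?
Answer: 1/13964 ≈ 7.1613e-5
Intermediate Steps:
Z = -221
s(T, C) = -20*C
l(G, E) = 11 + E + G (l(G, E) = (G + E) + 11 = (E + G) + 11 = 11 + E + G)
1/(l(Z, 354) - s(2, 691)) = 1/((11 + 354 - 221) - (-20)*691) = 1/(144 - 1*(-13820)) = 1/(144 + 13820) = 1/13964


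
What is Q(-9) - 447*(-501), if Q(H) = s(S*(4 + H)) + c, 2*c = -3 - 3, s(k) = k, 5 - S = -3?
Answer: 223904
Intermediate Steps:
S = 8 (S = 5 - 1*(-3) = 5 + 3 = 8)
c = -3 (c = (-3 - 3)/2 = (1/2)*(-6) = -3)
Q(H) = 29 + 8*H (Q(H) = 8*(4 + H) - 3 = (32 + 8*H) - 3 = 29 + 8*H)
Q(-9) - 447*(-501) = (29 + 8*(-9)) - 447*(-501) = (29 - 72) + 223947 = -43 + 223947 = 223904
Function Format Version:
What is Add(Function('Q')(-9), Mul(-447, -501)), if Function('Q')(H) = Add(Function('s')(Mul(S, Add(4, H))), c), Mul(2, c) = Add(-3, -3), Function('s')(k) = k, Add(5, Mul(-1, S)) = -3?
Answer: 223904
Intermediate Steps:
S = 8 (S = Add(5, Mul(-1, -3)) = Add(5, 3) = 8)
c = -3 (c = Mul(Rational(1, 2), Add(-3, -3)) = Mul(Rational(1, 2), -6) = -3)
Function('Q')(H) = Add(29, Mul(8, H)) (Function('Q')(H) = Add(Mul(8, Add(4, H)), -3) = Add(Add(32, Mul(8, H)), -3) = Add(29, Mul(8, H)))
Add(Function('Q')(-9), Mul(-447, -501)) = Add(Add(29, Mul(8, -9)), Mul(-447, -501)) = Add(Add(29, -72), 223947) = Add(-43, 223947) = 223904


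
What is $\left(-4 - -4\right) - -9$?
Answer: $9$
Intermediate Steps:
$\left(-4 - -4\right) - -9 = \left(-4 + 4\right) + 9 = 0 + 9 = 9$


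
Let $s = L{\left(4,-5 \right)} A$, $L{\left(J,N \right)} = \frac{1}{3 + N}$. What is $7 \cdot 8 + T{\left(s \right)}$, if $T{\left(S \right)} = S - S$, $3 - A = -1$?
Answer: $56$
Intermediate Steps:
$A = 4$ ($A = 3 - -1 = 3 + 1 = 4$)
$s = -2$ ($s = \frac{1}{3 - 5} \cdot 4 = \frac{1}{-2} \cdot 4 = \left(- \frac{1}{2}\right) 4 = -2$)
$T{\left(S \right)} = 0$
$7 \cdot 8 + T{\left(s \right)} = 7 \cdot 8 + 0 = 56 + 0 = 56$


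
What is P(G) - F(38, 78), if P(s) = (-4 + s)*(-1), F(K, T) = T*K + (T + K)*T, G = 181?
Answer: -12189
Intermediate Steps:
F(K, T) = K*T + T*(K + T) (F(K, T) = K*T + (K + T)*T = K*T + T*(K + T))
P(s) = 4 - s
P(G) - F(38, 78) = (4 - 1*181) - 78*(78 + 2*38) = (4 - 181) - 78*(78 + 76) = -177 - 78*154 = -177 - 1*12012 = -177 - 12012 = -12189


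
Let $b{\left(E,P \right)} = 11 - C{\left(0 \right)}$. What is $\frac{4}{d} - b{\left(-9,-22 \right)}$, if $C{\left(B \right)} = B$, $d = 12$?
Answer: $- \frac{32}{3} \approx -10.667$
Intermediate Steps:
$b{\left(E,P \right)} = 11$ ($b{\left(E,P \right)} = 11 - 0 = 11 + 0 = 11$)
$\frac{4}{d} - b{\left(-9,-22 \right)} = \frac{4}{12} - 11 = 4 \cdot \frac{1}{12} - 11 = \frac{1}{3} - 11 = - \frac{32}{3}$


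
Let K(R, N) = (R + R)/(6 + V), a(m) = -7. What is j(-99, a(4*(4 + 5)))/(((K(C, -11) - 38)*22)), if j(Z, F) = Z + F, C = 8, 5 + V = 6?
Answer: 371/2750 ≈ 0.13491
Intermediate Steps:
V = 1 (V = -5 + 6 = 1)
K(R, N) = 2*R/7 (K(R, N) = (R + R)/(6 + 1) = (2*R)/7 = (2*R)*(1/7) = 2*R/7)
j(Z, F) = F + Z
j(-99, a(4*(4 + 5)))/(((K(C, -11) - 38)*22)) = (-7 - 99)/((((2/7)*8 - 38)*22)) = -106*1/(22*(16/7 - 38)) = -106/((-250/7*22)) = -106/(-5500/7) = -106*(-7/5500) = 371/2750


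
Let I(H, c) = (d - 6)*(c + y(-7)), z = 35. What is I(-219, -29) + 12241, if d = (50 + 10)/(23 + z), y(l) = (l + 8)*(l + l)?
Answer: 361181/29 ≈ 12455.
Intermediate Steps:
y(l) = 2*l*(8 + l) (y(l) = (8 + l)*(2*l) = 2*l*(8 + l))
d = 30/29 (d = (50 + 10)/(23 + 35) = 60/58 = 60*(1/58) = 30/29 ≈ 1.0345)
I(H, c) = 2016/29 - 144*c/29 (I(H, c) = (30/29 - 6)*(c + 2*(-7)*(8 - 7)) = -144*(c + 2*(-7)*1)/29 = -144*(c - 14)/29 = -144*(-14 + c)/29 = 2016/29 - 144*c/29)
I(-219, -29) + 12241 = (2016/29 - 144/29*(-29)) + 12241 = (2016/29 + 144) + 12241 = 6192/29 + 12241 = 361181/29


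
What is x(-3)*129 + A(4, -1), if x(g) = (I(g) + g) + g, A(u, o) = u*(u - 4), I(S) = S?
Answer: -1161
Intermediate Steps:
A(u, o) = u*(-4 + u)
x(g) = 3*g (x(g) = (g + g) + g = 2*g + g = 3*g)
x(-3)*129 + A(4, -1) = (3*(-3))*129 + 4*(-4 + 4) = -9*129 + 4*0 = -1161 + 0 = -1161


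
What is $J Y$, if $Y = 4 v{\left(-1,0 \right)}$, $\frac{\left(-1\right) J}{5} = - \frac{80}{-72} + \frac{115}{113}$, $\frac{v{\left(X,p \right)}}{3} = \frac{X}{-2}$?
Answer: $- \frac{21650}{339} \approx -63.864$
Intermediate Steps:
$v{\left(X,p \right)} = - \frac{3 X}{2}$ ($v{\left(X,p \right)} = 3 \frac{X}{-2} = 3 X \left(- \frac{1}{2}\right) = 3 \left(- \frac{X}{2}\right) = - \frac{3 X}{2}$)
$J = - \frac{10825}{1017}$ ($J = - 5 \left(- \frac{80}{-72} + \frac{115}{113}\right) = - 5 \left(\left(-80\right) \left(- \frac{1}{72}\right) + 115 \cdot \frac{1}{113}\right) = - 5 \left(\frac{10}{9} + \frac{115}{113}\right) = \left(-5\right) \frac{2165}{1017} = - \frac{10825}{1017} \approx -10.644$)
$Y = 6$ ($Y = 4 \left(\left(- \frac{3}{2}\right) \left(-1\right)\right) = 4 \cdot \frac{3}{2} = 6$)
$J Y = \left(- \frac{10825}{1017}\right) 6 = - \frac{21650}{339}$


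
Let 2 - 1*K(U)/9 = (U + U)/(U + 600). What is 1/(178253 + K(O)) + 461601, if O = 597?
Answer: 10944028407382/23708849 ≈ 4.6160e+5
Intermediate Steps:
K(U) = 18 - 18*U/(600 + U) (K(U) = 18 - 9*(U + U)/(U + 600) = 18 - 9*2*U/(600 + U) = 18 - 18*U/(600 + U))
1/(178253 + K(O)) + 461601 = 1/(178253 + 10800/(600 + 597)) + 461601 = 1/(178253 + 10800/1197) + 461601 = 1/(178253 + 10800*(1/1197)) + 461601 = 1/(178253 + 1200/133) + 461601 = 1/(23708849/133) + 461601 = 133/23708849 + 461601 = 10944028407382/23708849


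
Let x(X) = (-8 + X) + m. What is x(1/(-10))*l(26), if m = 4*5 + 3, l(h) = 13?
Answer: 1937/10 ≈ 193.70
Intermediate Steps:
m = 23 (m = 20 + 3 = 23)
x(X) = 15 + X (x(X) = (-8 + X) + 23 = 15 + X)
x(1/(-10))*l(26) = (15 + 1/(-10))*13 = (15 - 1/10)*13 = (149/10)*13 = 1937/10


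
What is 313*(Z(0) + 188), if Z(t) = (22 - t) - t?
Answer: 65730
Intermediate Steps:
Z(t) = 22 - 2*t
313*(Z(0) + 188) = 313*((22 - 2*0) + 188) = 313*((22 + 0) + 188) = 313*(22 + 188) = 313*210 = 65730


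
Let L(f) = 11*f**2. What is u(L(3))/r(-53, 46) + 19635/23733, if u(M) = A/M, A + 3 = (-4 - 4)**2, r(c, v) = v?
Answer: 3365389/4002966 ≈ 0.84072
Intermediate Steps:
A = 61 (A = -3 + (-4 - 4)**2 = -3 + (-8)**2 = -3 + 64 = 61)
u(M) = 61/M
u(L(3))/r(-53, 46) + 19635/23733 = (61/((11*3**2)))/46 + 19635/23733 = (61/((11*9)))*(1/46) + 19635*(1/23733) = (61/99)*(1/46) + 6545/7911 = 61/4554 + 6545/7911 = 3365389/4002966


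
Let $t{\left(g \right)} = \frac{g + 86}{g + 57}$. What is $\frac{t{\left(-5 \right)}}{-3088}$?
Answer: $- \frac{81}{160576} \approx -0.00050443$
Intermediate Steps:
$t{\left(g \right)} = \frac{86 + g}{57 + g}$
$\frac{t{\left(-5 \right)}}{-3088} = \frac{\frac{1}{57 - 5} \left(86 - 5\right)}{-3088} = \frac{1}{52} \cdot 81 \left(- \frac{1}{3088}\right) = \frac{81}{52} \left(- \frac{1}{3088}\right) = - \frac{81}{160576}$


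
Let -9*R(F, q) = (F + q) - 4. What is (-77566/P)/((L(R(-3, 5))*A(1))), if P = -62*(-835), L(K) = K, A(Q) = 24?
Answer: -116349/414160 ≈ -0.28093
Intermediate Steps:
R(F, q) = 4/9 - F/9 - q/9 (R(F, q) = -((F + q) - 4)/9 = -(-4 + F + q)/9 = 4/9 - F/9 - q/9)
P = 51770
(-77566/P)/((L(R(-3, 5))*A(1))) = (-77566/51770)/(((4/9 - ⅑*(-3) - ⅑*5)*24)) = (-77566*1/51770)/(((4/9 + ⅓ - 5/9)*24)) = -38783/(25885*((2/9)*24)) = -38783/(25885*16/3) = -38783/25885*3/16 = -116349/414160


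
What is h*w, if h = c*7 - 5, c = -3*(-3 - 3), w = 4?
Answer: 484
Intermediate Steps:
c = 18 (c = -3*(-6) = 18)
h = 121 (h = 18*7 - 5 = 126 - 5 = 121)
h*w = 121*4 = 484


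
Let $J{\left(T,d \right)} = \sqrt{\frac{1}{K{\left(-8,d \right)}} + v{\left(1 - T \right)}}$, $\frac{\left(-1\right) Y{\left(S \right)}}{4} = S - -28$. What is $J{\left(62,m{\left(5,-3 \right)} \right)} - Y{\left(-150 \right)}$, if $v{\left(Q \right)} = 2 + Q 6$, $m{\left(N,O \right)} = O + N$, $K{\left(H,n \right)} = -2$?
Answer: $-488 + \frac{27 i \sqrt{2}}{2} \approx -488.0 + 19.092 i$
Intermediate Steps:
$Y{\left(S \right)} = -112 - 4 S$ ($Y{\left(S \right)} = - 4 \left(S - -28\right) = - 4 \left(S + 28\right) = - 4 \left(28 + S\right) = -112 - 4 S$)
$m{\left(N,O \right)} = N + O$
$v{\left(Q \right)} = 2 + 6 Q$
$J{\left(T,d \right)} = \sqrt{\frac{15}{2} - 6 T}$ ($J{\left(T,d \right)} = \sqrt{\frac{1}{-2} + \left(2 + 6 \left(1 - T\right)\right)} = \sqrt{- \frac{1}{2} + \left(2 - \left(-6 + 6 T\right)\right)} = \sqrt{- \frac{1}{2} - \left(-8 + 6 T\right)} = \sqrt{\frac{15}{2} - 6 T}$)
$J{\left(62,m{\left(5,-3 \right)} \right)} - Y{\left(-150 \right)} = \frac{\sqrt{30 - 1488}}{2} - \left(-112 - -600\right) = \frac{\sqrt{30 - 1488}}{2} - \left(-112 + 600\right) = \frac{\sqrt{-1458}}{2} - 488 = \frac{27 i \sqrt{2}}{2} - 488 = -488 + \frac{27 i \sqrt{2}}{2}$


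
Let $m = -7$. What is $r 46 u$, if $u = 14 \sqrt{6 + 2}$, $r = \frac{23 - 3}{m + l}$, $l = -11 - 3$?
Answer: $- \frac{3680 \sqrt{2}}{3} \approx -1734.8$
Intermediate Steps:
$l = -14$ ($l = -11 - 3 = -14$)
$r = - \frac{20}{21}$ ($r = \frac{23 - 3}{-7 - 14} = \frac{23 + \left(-8 + 5\right)}{-21} = \left(23 - 3\right) \left(- \frac{1}{21}\right) = 20 \left(- \frac{1}{21}\right) = - \frac{20}{21} \approx -0.95238$)
$u = 28 \sqrt{2}$ ($u = 14 \sqrt{8} = 14 \cdot 2 \sqrt{2} = 28 \sqrt{2} \approx 39.598$)
$r 46 u = \left(- \frac{20}{21}\right) 46 \cdot 28 \sqrt{2} = - \frac{920 \cdot 28 \sqrt{2}}{21} = - \frac{3680 \sqrt{2}}{3}$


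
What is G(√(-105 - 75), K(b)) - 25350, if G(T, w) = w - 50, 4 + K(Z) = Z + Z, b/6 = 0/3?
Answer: -25404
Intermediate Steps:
b = 0 (b = 6*(0/3) = 6*(0*(⅓)) = 6*0 = 0)
K(Z) = -4 + 2*Z (K(Z) = -4 + (Z + Z) = -4 + 2*Z)
G(T, w) = -50 + w
G(√(-105 - 75), K(b)) - 25350 = (-50 + (-4 + 2*0)) - 25350 = (-50 + (-4 + 0)) - 25350 = (-50 - 4) - 25350 = -54 - 25350 = -25404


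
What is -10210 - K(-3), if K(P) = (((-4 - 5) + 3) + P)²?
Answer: -10291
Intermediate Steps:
K(P) = (-6 + P)² (K(P) = ((-9 + 3) + P)² = (-6 + P)²)
-10210 - K(-3) = -10210 - (-6 - 3)² = -10210 - 1*(-9)² = -10210 - 1*81 = -10210 - 81 = -10291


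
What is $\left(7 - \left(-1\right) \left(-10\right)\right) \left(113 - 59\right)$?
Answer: $-162$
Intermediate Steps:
$\left(7 - \left(-1\right) \left(-10\right)\right) \left(113 - 59\right) = \left(7 - 10\right) 54 = \left(-3\right) 54 = -162$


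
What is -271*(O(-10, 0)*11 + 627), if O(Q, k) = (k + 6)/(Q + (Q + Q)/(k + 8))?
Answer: -4212153/25 ≈ -1.6849e+5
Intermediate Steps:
O(Q, k) = (6 + k)/(Q + 2*Q/(8 + k)) (O(Q, k) = (6 + k)/(Q + (2*Q)/(8 + k)) = (6 + k)/(Q + 2*Q/(8 + k)))
-271*(O(-10, 0)*11 + 627) = -271*(((48 + 0**2 + 14*0)/((-10)*(10 + 0)))*11 + 627) = -271*(-1/10*(48 + 0 + 0)/10*11 + 627) = -271*(-1/10*1/10*48*11 + 627) = -271*(-12/25*11 + 627) = -271*(-132/25 + 627) = -271*15543/25 = -4212153/25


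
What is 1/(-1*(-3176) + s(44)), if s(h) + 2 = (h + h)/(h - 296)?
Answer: 63/199940 ≈ 0.00031509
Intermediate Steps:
s(h) = -2 + 2*h/(-296 + h) (s(h) = -2 + (h + h)/(h - 296) = -2 + (2*h)/(-296 + h) = -2 + 2*h/(-296 + h))
1/(-1*(-3176) + s(44)) = 1/(-1*(-3176) + 592/(-296 + 44)) = 1/(3176 + 592/(-252)) = 1/(3176 + 592*(-1/252)) = 1/(3176 - 148/63) = 1/(199940/63) = 63/199940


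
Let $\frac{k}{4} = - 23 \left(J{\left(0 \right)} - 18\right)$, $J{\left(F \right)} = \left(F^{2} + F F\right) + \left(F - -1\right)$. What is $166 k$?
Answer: $259624$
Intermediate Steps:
$J{\left(F \right)} = 1 + F + 2 F^{2}$ ($J{\left(F \right)} = \left(F^{2} + F^{2}\right) + \left(F + 1\right) = 2 F^{2} + \left(1 + F\right) = 1 + F + 2 F^{2}$)
$k = 1564$ ($k = 4 \left(- 23 \left(\left(1 + 0 + 2 \cdot 0^{2}\right) - 18\right)\right) = 4 \left(- 23 \left(\left(1 + 0 + 2 \cdot 0\right) - 18\right)\right) = 4 \left(- 23 \left(\left(1 + 0 + 0\right) - 18\right)\right) = 4 \left(- 23 \left(1 - 18\right)\right) = 4 \left(\left(-23\right) \left(-17\right)\right) = 4 \cdot 391 = 1564$)
$166 k = 166 \cdot 1564 = 259624$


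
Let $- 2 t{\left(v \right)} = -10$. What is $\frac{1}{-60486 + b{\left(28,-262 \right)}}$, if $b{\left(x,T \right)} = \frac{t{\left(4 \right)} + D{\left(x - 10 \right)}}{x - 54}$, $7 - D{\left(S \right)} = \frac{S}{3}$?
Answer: $- \frac{13}{786321} \approx -1.6533 \cdot 10^{-5}$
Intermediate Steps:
$t{\left(v \right)} = 5$ ($t{\left(v \right)} = \left(- \frac{1}{2}\right) \left(-10\right) = 5$)
$D{\left(S \right)} = 7 - \frac{S}{3}$
$b{\left(x,T \right)} = \frac{\frac{46}{3} - \frac{x}{3}}{-54 + x}$ ($b{\left(x,T \right)} = \frac{5 - \left(-7 + \frac{x - 10}{3}\right)}{x - 54} = \frac{5 - \left(-7 + \frac{-10 + x}{3}\right)}{-54 + x} = \frac{5 + \left(7 - \left(- \frac{10}{3} + \frac{x}{3}\right)\right)}{-54 + x} = \frac{5 - \left(- \frac{31}{3} + \frac{x}{3}\right)}{-54 + x} = \frac{\frac{46}{3} - \frac{x}{3}}{-54 + x}$)
$\frac{1}{-60486 + b{\left(28,-262 \right)}} = \frac{1}{-60486 + \frac{46 - 28}{3 \left(-54 + 28\right)}} = \frac{1}{-60486 + \frac{46 - 28}{3 \left(-26\right)}} = \frac{1}{-60486 + \frac{1}{3} \left(- \frac{1}{26}\right) 18} = \frac{1}{-60486 - \frac{3}{13}} = \frac{1}{- \frac{786321}{13}} = - \frac{13}{786321}$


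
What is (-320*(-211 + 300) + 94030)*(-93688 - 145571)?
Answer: -15683427450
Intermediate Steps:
(-320*(-211 + 300) + 94030)*(-93688 - 145571) = (-320*89 + 94030)*(-239259) = (-28480 + 94030)*(-239259) = 65550*(-239259) = -15683427450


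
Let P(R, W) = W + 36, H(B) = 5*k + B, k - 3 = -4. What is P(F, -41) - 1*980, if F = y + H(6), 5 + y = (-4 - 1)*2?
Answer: -985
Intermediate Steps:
k = -1 (k = 3 - 4 = -1)
y = -15 (y = -5 + (-4 - 1)*2 = -5 - 5*2 = -5 - 10 = -15)
H(B) = -5 + B (H(B) = 5*(-1) + B = -5 + B)
F = -14 (F = -15 + (-5 + 6) = -15 + 1 = -14)
P(R, W) = 36 + W
P(F, -41) - 1*980 = (36 - 41) - 1*980 = -5 - 980 = -985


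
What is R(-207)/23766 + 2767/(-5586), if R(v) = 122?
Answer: -10846505/22126146 ≈ -0.49021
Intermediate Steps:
R(-207)/23766 + 2767/(-5586) = 122/23766 + 2767/(-5586) = 122*(1/23766) + 2767*(-1/5586) = 61/11883 - 2767/5586 = -10846505/22126146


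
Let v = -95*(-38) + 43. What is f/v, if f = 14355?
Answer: 14355/3653 ≈ 3.9296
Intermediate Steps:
v = 3653 (v = 3610 + 43 = 3653)
f/v = 14355/3653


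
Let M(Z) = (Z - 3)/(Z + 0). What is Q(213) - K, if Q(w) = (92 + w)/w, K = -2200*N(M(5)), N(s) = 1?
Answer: 468905/213 ≈ 2201.4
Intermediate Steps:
M(Z) = (-3 + Z)/Z
K = -2200 (K = -2200*1 = -2200)
Q(w) = (92 + w)/w
Q(213) - K = (92 + 213)/213 - 1*(-2200) = (1/213)*305 + 2200 = 305/213 + 2200 = 468905/213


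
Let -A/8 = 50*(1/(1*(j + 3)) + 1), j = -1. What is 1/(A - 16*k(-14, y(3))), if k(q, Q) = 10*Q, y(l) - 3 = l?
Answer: -1/1560 ≈ -0.00064103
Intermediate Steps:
y(l) = 3 + l
A = -600 (A = -400*(1/(1*(-1 + 3)) + 1) = -400*(1/(1*2) + 1) = -400*(1/2 + 1) = -400*3/2 = -8*75 = -600)
1/(A - 16*k(-14, y(3))) = 1/(-600 - 160*(3 + 3)) = 1/(-600 - 160*6) = 1/(-600 - 16*60) = 1/(-600 - 960) = 1/(-1560) = -1/1560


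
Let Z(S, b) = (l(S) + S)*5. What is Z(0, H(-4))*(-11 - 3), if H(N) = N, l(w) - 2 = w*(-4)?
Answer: -140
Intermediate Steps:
l(w) = 2 - 4*w (l(w) = 2 + w*(-4) = 2 - 4*w)
Z(S, b) = 10 - 15*S (Z(S, b) = ((2 - 4*S) + S)*5 = (2 - 3*S)*5 = 10 - 15*S)
Z(0, H(-4))*(-11 - 3) = (10 - 15*0)*(-11 - 3) = (10 + 0)*(-14) = 10*(-14) = -140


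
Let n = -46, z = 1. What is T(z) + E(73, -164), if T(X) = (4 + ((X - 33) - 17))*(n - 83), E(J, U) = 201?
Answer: 6006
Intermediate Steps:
T(X) = 5934 - 129*X (T(X) = (4 + ((X - 33) - 17))*(-46 - 83) = (4 + ((-33 + X) - 17))*(-129) = (4 + (-50 + X))*(-129) = (-46 + X)*(-129) = 5934 - 129*X)
T(z) + E(73, -164) = (5934 - 129*1) + 201 = (5934 - 129) + 201 = 5805 + 201 = 6006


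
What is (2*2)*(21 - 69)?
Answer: -192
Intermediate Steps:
(2*2)*(21 - 69) = 4*(-48) = -192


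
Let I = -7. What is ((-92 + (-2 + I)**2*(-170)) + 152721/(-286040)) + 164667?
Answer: 43136109479/286040 ≈ 1.5080e+5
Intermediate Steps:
((-92 + (-2 + I)**2*(-170)) + 152721/(-286040)) + 164667 = ((-92 + (-2 - 7)**2*(-170)) + 152721/(-286040)) + 164667 = ((-92 + (-9)**2*(-170)) + 152721*(-1/286040)) + 164667 = ((-92 + 81*(-170)) - 152721/286040) + 164667 = ((-92 - 13770) - 152721/286040) + 164667 = (-13862 - 152721/286040) + 164667 = -3965239201/286040 + 164667 = 43136109479/286040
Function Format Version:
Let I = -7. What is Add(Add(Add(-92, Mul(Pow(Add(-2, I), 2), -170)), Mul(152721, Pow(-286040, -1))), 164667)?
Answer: Rational(43136109479, 286040) ≈ 1.5080e+5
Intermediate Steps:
Add(Add(Add(-92, Mul(Pow(Add(-2, I), 2), -170)), Mul(152721, Pow(-286040, -1))), 164667) = Add(Add(Add(-92, Mul(Pow(Add(-2, -7), 2), -170)), Mul(152721, Pow(-286040, -1))), 164667) = Add(Add(Add(-92, Mul(Pow(-9, 2), -170)), Mul(152721, Rational(-1, 286040))), 164667) = Add(Add(Add(-92, Mul(81, -170)), Rational(-152721, 286040)), 164667) = Add(Add(Add(-92, -13770), Rational(-152721, 286040)), 164667) = Add(Add(-13862, Rational(-152721, 286040)), 164667) = Add(Rational(-3965239201, 286040), 164667) = Rational(43136109479, 286040)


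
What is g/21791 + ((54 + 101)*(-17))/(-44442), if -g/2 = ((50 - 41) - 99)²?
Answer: -662541115/968435622 ≈ -0.68414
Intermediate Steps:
g = -16200 (g = -2*((50 - 41) - 99)² = -2*(9 - 99)² = -2*(-90)² = -2*8100 = -16200)
g/21791 + ((54 + 101)*(-17))/(-44442) = -16200/21791 + ((54 + 101)*(-17))/(-44442) = -16200*1/21791 + (155*(-17))*(-1/44442) = -16200/21791 - 2635*(-1/44442) = -16200/21791 + 2635/44442 = -662541115/968435622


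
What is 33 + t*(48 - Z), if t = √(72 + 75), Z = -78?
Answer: 33 + 882*√3 ≈ 1560.7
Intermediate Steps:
t = 7*√3 (t = √147 = 7*√3 ≈ 12.124)
33 + t*(48 - Z) = 33 + (7*√3)*(48 - 1*(-78)) = 33 + (7*√3)*(48 + 78) = 33 + (7*√3)*126 = 33 + 882*√3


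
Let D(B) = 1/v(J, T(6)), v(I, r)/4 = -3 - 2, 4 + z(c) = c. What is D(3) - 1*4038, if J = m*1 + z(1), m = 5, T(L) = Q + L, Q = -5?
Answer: -80761/20 ≈ -4038.1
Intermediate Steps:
T(L) = -5 + L
z(c) = -4 + c
J = 2 (J = 5*1 + (-4 + 1) = 5 - 3 = 2)
v(I, r) = -20 (v(I, r) = 4*(-3 - 2) = 4*(-5) = -20)
D(B) = -1/20 (D(B) = 1/(-20) = -1/20)
D(3) - 1*4038 = -1/20 - 1*4038 = -1/20 - 4038 = -80761/20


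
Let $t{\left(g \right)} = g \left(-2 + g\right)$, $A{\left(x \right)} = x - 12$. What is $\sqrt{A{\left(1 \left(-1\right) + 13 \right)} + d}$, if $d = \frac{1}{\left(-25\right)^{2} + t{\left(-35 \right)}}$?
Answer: $\frac{\sqrt{30}}{240} \approx 0.022822$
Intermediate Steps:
$A{\left(x \right)} = -12 + x$ ($A{\left(x \right)} = x - 12 = -12 + x$)
$d = \frac{1}{1920}$ ($d = \frac{1}{\left(-25\right)^{2} - 35 \left(-2 - 35\right)} = \frac{1}{625 - -1295} = \frac{1}{625 + 1295} = \frac{1}{1920} \approx 0.00052083$)
$\sqrt{A{\left(1 \left(-1\right) + 13 \right)} + d} = \sqrt{\left(-12 + \left(1 \left(-1\right) + 13\right)\right) + \frac{1}{1920}} = \sqrt{\left(-12 + \left(-1 + 13\right)\right) + \frac{1}{1920}} = \sqrt{\left(-12 + 12\right) + \frac{1}{1920}} = \sqrt{0 + \frac{1}{1920}} = \sqrt{\frac{1}{1920}} = \frac{\sqrt{30}}{240}$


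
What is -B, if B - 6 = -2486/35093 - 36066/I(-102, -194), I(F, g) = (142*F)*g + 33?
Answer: -10235120750/1729979621 ≈ -5.9163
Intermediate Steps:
I(F, g) = 33 + 142*F*g (I(F, g) = 142*F*g + 33 = 33 + 142*F*g)
B = 10235120750/1729979621 (B = 6 + (-2486/35093 - 36066/(33 + 142*(-102)*(-194))) = 6 + (-2486*1/35093 - 36066/(33 + 2809896)) = 6 + (-2486/35093 - 36066/2809929) = 6 + (-2486/35093 - 36066*1/2809929) = 6 + (-2486/35093 - 12022/936643) = 6 - 144756976/1729979621 = 10235120750/1729979621 ≈ 5.9163)
-B = -1*10235120750/1729979621 = -10235120750/1729979621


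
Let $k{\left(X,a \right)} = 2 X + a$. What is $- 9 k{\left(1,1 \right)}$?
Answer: $-27$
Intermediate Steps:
$k{\left(X,a \right)} = a + 2 X$
$- 9 k{\left(1,1 \right)} = - 9 \left(1 + 2 \cdot 1\right) = - 9 \left(1 + 2\right) = \left(-9\right) 3 = -27$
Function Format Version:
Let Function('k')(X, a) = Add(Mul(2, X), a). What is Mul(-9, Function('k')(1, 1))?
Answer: -27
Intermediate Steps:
Function('k')(X, a) = Add(a, Mul(2, X))
Mul(-9, Function('k')(1, 1)) = Mul(-9, Add(1, Mul(2, 1))) = Mul(-9, Add(1, 2)) = Mul(-9, 3) = -27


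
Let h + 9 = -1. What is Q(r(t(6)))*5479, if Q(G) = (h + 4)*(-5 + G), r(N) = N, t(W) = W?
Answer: -32874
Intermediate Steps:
h = -10 (h = -9 - 1 = -10)
Q(G) = 30 - 6*G (Q(G) = (-10 + 4)*(-5 + G) = -6*(-5 + G) = 30 - 6*G)
Q(r(t(6)))*5479 = (30 - 6*6)*5479 = (30 - 36)*5479 = -6*5479 = -32874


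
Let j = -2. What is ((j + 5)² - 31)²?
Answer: 484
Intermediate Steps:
((j + 5)² - 31)² = ((-2 + 5)² - 31)² = (3² - 31)² = (9 - 31)² = (-22)² = 484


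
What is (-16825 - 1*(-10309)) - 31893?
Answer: -38409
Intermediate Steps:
(-16825 - 1*(-10309)) - 31893 = (-16825 + 10309) - 31893 = -6516 - 31893 = -38409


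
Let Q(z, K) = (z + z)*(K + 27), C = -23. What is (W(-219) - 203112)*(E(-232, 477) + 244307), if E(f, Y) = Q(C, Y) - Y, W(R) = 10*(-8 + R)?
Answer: -45316716772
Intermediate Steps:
Q(z, K) = 2*z*(27 + K) (Q(z, K) = (2*z)*(27 + K) = 2*z*(27 + K))
W(R) = -80 + 10*R
E(f, Y) = -1242 - 47*Y (E(f, Y) = 2*(-23)*(27 + Y) - Y = (-1242 - 46*Y) - Y = -1242 - 47*Y)
(W(-219) - 203112)*(E(-232, 477) + 244307) = ((-80 + 10*(-219)) - 203112)*((-1242 - 47*477) + 244307) = ((-80 - 2190) - 203112)*((-1242 - 22419) + 244307) = (-2270 - 203112)*(-23661 + 244307) = -205382*220646 = -45316716772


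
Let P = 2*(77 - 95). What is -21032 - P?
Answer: -20996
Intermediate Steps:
P = -36 (P = 2*(-18) = -36)
-21032 - P = -21032 - 1*(-36) = -21032 + 36 = -20996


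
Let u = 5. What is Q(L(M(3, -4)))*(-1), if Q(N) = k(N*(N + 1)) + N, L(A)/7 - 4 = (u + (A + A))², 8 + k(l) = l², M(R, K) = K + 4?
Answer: -1714953939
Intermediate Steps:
M(R, K) = 4 + K
k(l) = -8 + l²
L(A) = 28 + 7*(5 + 2*A)² (L(A) = 28 + 7*(5 + (A + A))² = 28 + 7*(5 + 2*A)²)
Q(N) = -8 + N + N²*(1 + N)² (Q(N) = (-8 + (N*(N + 1))²) + N = (-8 + (N*(1 + N))²) + N = (-8 + N²*(1 + N)²) + N = -8 + N + N²*(1 + N)²)
Q(L(M(3, -4)))*(-1) = (-8 + (28 + 7*(5 + 2*(4 - 4))²) + (28 + 7*(5 + 2*(4 - 4))²)²*(1 + (28 + 7*(5 + 2*(4 - 4))²))²)*(-1) = (-8 + (28 + 7*(5 + 2*0)²) + (28 + 7*(5 + 2*0)²)²*(1 + (28 + 7*(5 + 2*0)²))²)*(-1) = (-8 + (28 + 7*(5 + 0)²) + (28 + 7*(5 + 0)²)²*(1 + (28 + 7*(5 + 0)²))²)*(-1) = (-8 + (28 + 7*5²) + (28 + 7*5²)²*(1 + (28 + 7*5²))²)*(-1) = (-8 + (28 + 7*25) + (28 + 7*25)²*(1 + (28 + 7*25))²)*(-1) = (-8 + (28 + 175) + (28 + 175)²*(1 + (28 + 175))²)*(-1) = (-8 + 203 + 203²*(1 + 203)²)*(-1) = (-8 + 203 + 41209*204²)*(-1) = (-8 + 203 + 41209*41616)*(-1) = (-8 + 203 + 1714953744)*(-1) = 1714953939*(-1) = -1714953939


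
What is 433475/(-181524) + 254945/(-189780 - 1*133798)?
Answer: -13324400695/4195512348 ≈ -3.1759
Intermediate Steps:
433475/(-181524) + 254945/(-189780 - 1*133798) = 433475*(-1/181524) + 254945/(-189780 - 133798) = -61925/25932 + 254945/(-323578) = -61925/25932 + 254945*(-1/323578) = -61925/25932 - 254945/323578 = -13324400695/4195512348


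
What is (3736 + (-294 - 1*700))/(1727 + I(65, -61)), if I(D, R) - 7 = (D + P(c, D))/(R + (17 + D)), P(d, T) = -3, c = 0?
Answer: 28791/18238 ≈ 1.5786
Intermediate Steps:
I(D, R) = 7 + (-3 + D)/(17 + D + R) (I(D, R) = 7 + (D - 3)/(R + (17 + D)) = 7 + (-3 + D)/(17 + D + R))
(3736 + (-294 - 1*700))/(1727 + I(65, -61)) = (3736 + (-294 - 1*700))/(1727 + (116 + 7*(-61) + 8*65)/(17 + 65 - 61)) = (3736 + (-294 - 700))/(1727 + (116 - 427 + 520)/21) = (3736 - 994)/(1727 + (1/21)*209) = 2742/(1727 + 209/21) = 2742/(36476/21) = 2742*(21/36476) = 28791/18238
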